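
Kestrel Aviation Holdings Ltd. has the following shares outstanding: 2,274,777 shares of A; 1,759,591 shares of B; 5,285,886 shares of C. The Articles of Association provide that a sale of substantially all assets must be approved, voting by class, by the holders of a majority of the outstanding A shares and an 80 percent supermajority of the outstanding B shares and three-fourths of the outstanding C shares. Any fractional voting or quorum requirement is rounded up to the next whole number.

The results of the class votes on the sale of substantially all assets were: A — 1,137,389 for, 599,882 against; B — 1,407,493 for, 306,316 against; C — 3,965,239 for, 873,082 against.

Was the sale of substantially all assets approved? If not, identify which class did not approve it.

A: a majority of 2274777 is 1137389; 1,137,389 required, 1,137,389 in favor — approved.
B: 4/5 of 1759591 = 1407672.80, rounded up to 1407673; 1,407,673 required, 1,407,493 in favor — not approved.
C: 3/4 of 5285886 = 3964414.50, rounded up to 3964415; 3,964,415 required, 3,965,239 in favor — approved.

Not approved — the B shares did not give the required vote.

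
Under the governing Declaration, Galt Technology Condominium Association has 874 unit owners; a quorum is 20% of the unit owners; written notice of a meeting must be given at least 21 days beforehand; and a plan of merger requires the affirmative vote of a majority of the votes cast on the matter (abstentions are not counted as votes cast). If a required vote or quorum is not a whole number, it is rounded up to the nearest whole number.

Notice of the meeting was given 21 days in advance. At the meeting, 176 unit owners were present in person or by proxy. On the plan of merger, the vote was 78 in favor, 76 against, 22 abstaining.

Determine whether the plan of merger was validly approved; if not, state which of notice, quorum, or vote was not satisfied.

Valid — all requirements satisfied.

Notice: 21 days given; 21 required. Satisfied.
Quorum: 20% of 874 = 174.80, rounded up to 175; 176 present. Satisfied.
Vote: requires a majority of the votes cast (176 − 22 abstaining = 154); a majority of 154 is 78, so 78 needed; 78 in favor. Satisfied.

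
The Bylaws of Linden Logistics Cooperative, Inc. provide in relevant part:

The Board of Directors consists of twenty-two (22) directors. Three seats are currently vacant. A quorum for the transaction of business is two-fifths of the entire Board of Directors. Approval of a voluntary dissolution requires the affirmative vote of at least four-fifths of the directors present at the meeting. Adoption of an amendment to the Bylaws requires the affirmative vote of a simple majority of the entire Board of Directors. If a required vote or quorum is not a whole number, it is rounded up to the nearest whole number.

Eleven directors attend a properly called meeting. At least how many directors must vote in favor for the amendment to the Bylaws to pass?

The amendment to the Bylaws requires a majority of the entire Board of Directors (22).
A majority of 22 is 12.
(Only 11 can vote, so the amendment to the Bylaws cannot pass at this meeting, but the required vote is still 12.)

12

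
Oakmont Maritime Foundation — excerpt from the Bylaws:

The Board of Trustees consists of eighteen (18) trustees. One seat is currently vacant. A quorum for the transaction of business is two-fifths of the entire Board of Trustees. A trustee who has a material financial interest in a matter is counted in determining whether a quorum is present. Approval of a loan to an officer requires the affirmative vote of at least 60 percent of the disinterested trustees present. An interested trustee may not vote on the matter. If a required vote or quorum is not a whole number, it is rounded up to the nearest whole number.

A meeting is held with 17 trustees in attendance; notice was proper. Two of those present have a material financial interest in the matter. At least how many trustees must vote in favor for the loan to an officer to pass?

The loan to an officer requires three-fifths of the disinterested trustees present (17 − 2 = 15).
3/5 of 15 = 9.

9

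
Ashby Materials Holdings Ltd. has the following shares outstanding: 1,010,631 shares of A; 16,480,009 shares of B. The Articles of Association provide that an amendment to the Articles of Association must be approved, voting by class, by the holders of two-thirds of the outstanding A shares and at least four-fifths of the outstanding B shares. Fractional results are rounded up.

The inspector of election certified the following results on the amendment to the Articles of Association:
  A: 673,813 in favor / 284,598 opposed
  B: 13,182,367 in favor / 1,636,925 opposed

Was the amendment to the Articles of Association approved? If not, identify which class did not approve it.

A: 2/3 of 1010631 = 673754; 673,754 required, 673,813 in favor — approved.
B: 4/5 of 16480009 = 13184007.20, rounded up to 13184008; 13,184,008 required, 13,182,367 in favor — not approved.

Not approved — the B shares did not give the required vote.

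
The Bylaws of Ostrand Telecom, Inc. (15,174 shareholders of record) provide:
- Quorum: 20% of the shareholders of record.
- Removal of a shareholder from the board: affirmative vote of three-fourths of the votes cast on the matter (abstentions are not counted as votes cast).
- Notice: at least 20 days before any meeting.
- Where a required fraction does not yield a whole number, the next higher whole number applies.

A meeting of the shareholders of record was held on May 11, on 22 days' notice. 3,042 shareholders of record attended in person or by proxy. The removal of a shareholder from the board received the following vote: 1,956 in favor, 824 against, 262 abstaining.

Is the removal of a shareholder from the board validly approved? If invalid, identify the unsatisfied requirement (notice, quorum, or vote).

Notice: 22 days given; 20 required. Satisfied.
Quorum: 20% of 15,174 = 3,034.80, rounded up to 3,035; 3,042 present. Satisfied.
Vote: requires three-fourths of the votes cast (3,042 − 262 abstaining = 2,780); 3/4 of 2780 = 2085, so 2,085 needed; 1,956 in favor. Not satisfied.

Invalid — vote requirement not satisfied.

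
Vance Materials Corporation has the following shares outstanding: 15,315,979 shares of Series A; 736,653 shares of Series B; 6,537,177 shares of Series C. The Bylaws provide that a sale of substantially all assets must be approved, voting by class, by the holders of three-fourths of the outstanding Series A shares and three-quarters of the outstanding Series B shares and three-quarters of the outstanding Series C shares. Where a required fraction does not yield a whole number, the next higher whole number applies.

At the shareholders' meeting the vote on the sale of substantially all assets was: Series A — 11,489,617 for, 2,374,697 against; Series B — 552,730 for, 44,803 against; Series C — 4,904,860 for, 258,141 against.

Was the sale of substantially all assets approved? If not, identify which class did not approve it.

Approved — every class gave the required vote.

Series A: 3/4 of 15315979 = 11486984.25, rounded up to 11486985; 11,486,985 required, 11,489,617 in favor — approved.
Series B: 3/4 of 736653 = 552489.75, rounded up to 552490; 552,490 required, 552,730 in favor — approved.
Series C: 3/4 of 6537177 = 4902882.75, rounded up to 4902883; 4,902,883 required, 4,904,860 in favor — approved.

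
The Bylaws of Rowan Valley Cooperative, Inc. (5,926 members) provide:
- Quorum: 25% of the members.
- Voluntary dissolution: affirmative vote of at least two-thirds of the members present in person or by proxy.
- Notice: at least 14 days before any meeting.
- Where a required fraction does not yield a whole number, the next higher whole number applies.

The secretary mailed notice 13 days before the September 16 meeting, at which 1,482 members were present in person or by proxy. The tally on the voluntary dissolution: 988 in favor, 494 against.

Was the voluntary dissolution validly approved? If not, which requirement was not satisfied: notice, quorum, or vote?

Notice: 13 days given; 14 required. Not satisfied.
Quorum: 25% of 5,926 = 1,481.50, rounded up to 1,482; 1,482 present. Satisfied.
Vote: requires two-thirds of those present (1,482); 2/3 of 1482 = 988, so 988 needed; 988 in favor. Satisfied.

Invalid — notice requirement not satisfied.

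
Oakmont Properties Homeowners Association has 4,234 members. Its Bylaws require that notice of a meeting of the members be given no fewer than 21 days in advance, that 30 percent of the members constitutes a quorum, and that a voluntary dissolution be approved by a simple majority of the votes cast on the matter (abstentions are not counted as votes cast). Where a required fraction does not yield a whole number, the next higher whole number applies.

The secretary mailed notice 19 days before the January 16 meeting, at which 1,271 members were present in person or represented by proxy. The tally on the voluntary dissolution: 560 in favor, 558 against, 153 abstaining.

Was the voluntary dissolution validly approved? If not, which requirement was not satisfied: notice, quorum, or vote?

Notice: 19 days given; 21 required. Not satisfied.
Quorum: 30% of 4,234 = 1,270.20, rounded up to 1,271; 1,271 present. Satisfied.
Vote: requires a majority of the votes cast (1,271 − 153 abstaining = 1,118); a majority of 1118 is 560, so 560 needed; 560 in favor. Satisfied.

Invalid — notice requirement not satisfied.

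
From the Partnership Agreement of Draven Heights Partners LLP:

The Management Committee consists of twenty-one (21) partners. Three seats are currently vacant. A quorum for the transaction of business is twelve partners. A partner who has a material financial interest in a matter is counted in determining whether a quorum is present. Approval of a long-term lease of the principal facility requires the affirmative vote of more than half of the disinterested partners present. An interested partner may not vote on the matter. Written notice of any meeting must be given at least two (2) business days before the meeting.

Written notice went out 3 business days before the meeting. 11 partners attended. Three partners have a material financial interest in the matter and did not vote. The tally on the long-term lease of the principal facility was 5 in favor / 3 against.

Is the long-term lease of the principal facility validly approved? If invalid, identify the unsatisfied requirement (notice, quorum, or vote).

Notice: 3 business days given; 2 required (3 ≥ 2). Satisfied.
Quorum: 11 present (interested partners count toward quorum); quorum is 12. Not satisfied.
Vote: the long-term lease of the principal facility requires a majority of the disinterested partners present (11 − 3 = 8). A majority of 8 is 5, so 5 affirmative votes are needed; 5 voted in favor. Satisfied. (Moot — without a quorum no business can be validly transacted.)

Invalid — quorum requirement not satisfied.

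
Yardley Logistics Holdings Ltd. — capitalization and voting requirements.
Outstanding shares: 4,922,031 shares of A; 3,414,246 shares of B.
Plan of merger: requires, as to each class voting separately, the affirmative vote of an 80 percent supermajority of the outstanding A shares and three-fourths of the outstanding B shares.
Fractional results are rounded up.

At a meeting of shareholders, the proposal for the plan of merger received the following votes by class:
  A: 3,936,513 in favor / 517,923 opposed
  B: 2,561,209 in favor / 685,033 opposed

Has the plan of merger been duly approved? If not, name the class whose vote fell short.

Not approved — the A shares did not give the required vote.

A: 4/5 of 4922031 = 3937624.80, rounded up to 3937625; 3,937,625 required, 3,936,513 in favor — not approved.
B: 3/4 of 3414246 = 2560684.50, rounded up to 2560685; 2,560,685 required, 2,561,209 in favor — approved.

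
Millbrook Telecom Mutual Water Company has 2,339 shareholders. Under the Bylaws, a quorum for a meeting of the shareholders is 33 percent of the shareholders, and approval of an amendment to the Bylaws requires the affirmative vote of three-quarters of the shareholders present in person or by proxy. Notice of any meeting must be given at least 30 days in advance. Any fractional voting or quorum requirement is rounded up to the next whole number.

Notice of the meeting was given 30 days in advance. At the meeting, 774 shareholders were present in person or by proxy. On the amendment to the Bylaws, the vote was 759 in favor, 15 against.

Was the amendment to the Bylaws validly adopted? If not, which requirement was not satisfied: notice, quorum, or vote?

Notice: 30 days given; 30 required. Satisfied.
Quorum: 33% of 2,339 = 771.87, rounded up to 772; 774 present. Satisfied.
Vote: requires three-fourths of those present (774); 3/4 of 774 = 580.50, rounded up to 581, so 581 needed; 759 in favor. Satisfied.

Valid — all requirements satisfied.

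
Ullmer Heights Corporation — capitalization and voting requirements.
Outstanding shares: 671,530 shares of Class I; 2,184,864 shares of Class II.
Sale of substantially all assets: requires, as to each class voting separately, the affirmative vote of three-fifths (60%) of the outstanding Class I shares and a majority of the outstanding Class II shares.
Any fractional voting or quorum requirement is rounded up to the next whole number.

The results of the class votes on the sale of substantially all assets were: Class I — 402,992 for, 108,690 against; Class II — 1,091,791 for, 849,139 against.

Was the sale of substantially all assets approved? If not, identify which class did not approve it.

Class I: 3/5 of 671530 = 402918; 402,918 required, 402,992 in favor — approved.
Class II: a majority of 2184864 is 1092433; 1,092,433 required, 1,091,791 in favor — not approved.

Not approved — the Class II shares did not give the required vote.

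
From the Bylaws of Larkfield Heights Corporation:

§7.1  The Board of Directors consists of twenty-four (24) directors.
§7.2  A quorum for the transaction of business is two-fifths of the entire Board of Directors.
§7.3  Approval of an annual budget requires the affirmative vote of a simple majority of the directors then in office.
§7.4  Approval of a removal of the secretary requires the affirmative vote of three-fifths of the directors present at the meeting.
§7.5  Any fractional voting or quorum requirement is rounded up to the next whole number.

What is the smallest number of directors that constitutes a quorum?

2/5 of 24 = 9.60, rounded up to 10.

10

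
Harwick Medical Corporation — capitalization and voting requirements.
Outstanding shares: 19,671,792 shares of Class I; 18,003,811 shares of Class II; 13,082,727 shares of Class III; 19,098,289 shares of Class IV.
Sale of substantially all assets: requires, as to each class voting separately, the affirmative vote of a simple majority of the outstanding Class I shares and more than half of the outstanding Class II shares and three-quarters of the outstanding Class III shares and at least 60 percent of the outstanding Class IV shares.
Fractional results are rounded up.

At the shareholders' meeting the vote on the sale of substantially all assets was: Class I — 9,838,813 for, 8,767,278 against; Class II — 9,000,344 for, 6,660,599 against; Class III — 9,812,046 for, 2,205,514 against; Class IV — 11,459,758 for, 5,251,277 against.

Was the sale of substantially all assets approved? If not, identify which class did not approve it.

Class I: a majority of 19671792 is 9835897; 9,835,897 required, 9,838,813 in favor — approved.
Class II: a majority of 18003811 is 9001906; 9,001,906 required, 9,000,344 in favor — not approved.
Class III: 3/4 of 13082727 = 9812045.25, rounded up to 9812046; 9,812,046 required, 9,812,046 in favor — approved.
Class IV: 3/5 of 19098289 = 11458973.40, rounded up to 11458974; 11,458,974 required, 11,459,758 in favor — approved.

Not approved — the Class II shares did not give the required vote.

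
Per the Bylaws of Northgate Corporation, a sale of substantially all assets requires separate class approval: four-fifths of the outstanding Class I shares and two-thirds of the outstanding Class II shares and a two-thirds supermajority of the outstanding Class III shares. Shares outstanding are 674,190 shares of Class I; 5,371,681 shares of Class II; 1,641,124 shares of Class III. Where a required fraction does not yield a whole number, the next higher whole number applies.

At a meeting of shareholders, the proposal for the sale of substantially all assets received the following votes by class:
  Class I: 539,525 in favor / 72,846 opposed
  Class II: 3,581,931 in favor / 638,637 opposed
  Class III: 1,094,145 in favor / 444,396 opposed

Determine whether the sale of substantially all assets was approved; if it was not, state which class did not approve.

Class I: 4/5 of 674190 = 539352; 539,352 required, 539,525 in favor — approved.
Class II: 2/3 of 5371681 = 3581120.67, rounded up to 3581121; 3,581,121 required, 3,581,931 in favor — approved.
Class III: 2/3 of 1641124 = 1094082.67, rounded up to 1094083; 1,094,083 required, 1,094,145 in favor — approved.

Approved — every class gave the required vote.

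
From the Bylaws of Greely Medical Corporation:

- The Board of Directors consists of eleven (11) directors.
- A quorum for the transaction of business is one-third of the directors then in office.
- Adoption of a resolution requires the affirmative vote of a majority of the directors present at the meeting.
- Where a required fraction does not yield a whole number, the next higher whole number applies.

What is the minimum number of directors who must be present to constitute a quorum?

4

1/3 of 11 = 3.67, rounded up to 4.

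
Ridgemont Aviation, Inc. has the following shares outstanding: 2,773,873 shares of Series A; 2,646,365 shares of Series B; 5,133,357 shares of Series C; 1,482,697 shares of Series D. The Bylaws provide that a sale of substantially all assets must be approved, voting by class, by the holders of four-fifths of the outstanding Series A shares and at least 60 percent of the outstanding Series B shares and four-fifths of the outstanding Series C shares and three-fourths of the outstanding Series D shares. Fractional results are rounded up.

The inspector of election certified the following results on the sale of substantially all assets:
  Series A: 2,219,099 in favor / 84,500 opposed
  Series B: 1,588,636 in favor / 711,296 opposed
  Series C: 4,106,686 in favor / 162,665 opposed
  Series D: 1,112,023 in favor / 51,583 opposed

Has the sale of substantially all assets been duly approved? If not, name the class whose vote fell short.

Series A: 4/5 of 2773873 = 2219098.40, rounded up to 2219099; 2,219,099 required, 2,219,099 in favor — approved.
Series B: 3/5 of 2646365 = 1587819; 1,587,819 required, 1,588,636 in favor — approved.
Series C: 4/5 of 5133357 = 4106685.60, rounded up to 4106686; 4,106,686 required, 4,106,686 in favor — approved.
Series D: 3/4 of 1482697 = 1112022.75, rounded up to 1112023; 1,112,023 required, 1,112,023 in favor — approved.

Approved — every class gave the required vote.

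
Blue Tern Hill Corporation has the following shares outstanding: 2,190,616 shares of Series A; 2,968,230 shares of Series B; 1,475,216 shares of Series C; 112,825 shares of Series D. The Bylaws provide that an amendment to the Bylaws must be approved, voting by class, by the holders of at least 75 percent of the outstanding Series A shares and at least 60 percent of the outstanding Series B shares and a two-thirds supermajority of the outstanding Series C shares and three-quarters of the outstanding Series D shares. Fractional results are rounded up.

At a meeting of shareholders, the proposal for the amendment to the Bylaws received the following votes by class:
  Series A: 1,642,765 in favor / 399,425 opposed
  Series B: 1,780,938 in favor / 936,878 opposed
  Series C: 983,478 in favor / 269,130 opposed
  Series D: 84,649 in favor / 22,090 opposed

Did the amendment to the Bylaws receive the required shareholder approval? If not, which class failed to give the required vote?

Not approved — the Series A shares did not give the required vote.

Series A: 3/4 of 2190616 = 1642962; 1,642,962 required, 1,642,765 in favor — not approved.
Series B: 3/5 of 2968230 = 1780938; 1,780,938 required, 1,780,938 in favor — approved.
Series C: 2/3 of 1475216 = 983477.33, rounded up to 983478; 983,478 required, 983,478 in favor — approved.
Series D: 3/4 of 112825 = 84618.75, rounded up to 84619; 84,619 required, 84,649 in favor — approved.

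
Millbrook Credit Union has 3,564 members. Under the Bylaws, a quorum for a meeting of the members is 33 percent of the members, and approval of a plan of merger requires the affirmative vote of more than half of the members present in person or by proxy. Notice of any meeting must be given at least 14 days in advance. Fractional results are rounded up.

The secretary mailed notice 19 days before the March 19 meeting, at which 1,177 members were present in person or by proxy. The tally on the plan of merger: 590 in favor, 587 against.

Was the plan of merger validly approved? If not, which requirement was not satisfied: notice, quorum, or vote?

Valid — all requirements satisfied.

Notice: 19 days given; 14 required. Satisfied.
Quorum: 33% of 3,564 = 1,176.12, rounded up to 1,177; 1,177 present. Satisfied.
Vote: requires a majority of those present (1,177); a majority of 1177 is 589, so 589 needed; 590 in favor. Satisfied.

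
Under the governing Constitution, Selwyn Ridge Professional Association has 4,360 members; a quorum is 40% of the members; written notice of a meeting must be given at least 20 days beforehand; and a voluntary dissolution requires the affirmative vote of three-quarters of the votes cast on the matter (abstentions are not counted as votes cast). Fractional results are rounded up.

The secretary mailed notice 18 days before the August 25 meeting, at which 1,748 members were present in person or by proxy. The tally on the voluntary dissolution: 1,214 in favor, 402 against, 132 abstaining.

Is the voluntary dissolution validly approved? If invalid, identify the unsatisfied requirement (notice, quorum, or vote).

Invalid — notice requirement not satisfied.

Notice: 18 days given; 20 required. Not satisfied.
Quorum: 40% of 4,360 = 1,744; 1,748 present. Satisfied.
Vote: requires three-fourths of the votes cast (1,748 − 132 abstaining = 1,616); 3/4 of 1616 = 1212, so 1,212 needed; 1,214 in favor. Satisfied.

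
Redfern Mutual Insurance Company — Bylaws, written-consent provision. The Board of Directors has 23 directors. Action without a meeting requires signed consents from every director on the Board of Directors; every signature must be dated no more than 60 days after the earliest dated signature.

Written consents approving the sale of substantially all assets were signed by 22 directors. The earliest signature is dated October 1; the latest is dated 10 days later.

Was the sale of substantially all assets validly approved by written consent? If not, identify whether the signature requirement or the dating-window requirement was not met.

Signatures required: every one of 23 — unanimous means all 23, so 23 needed; 22 signed. Insufficient.
Dating window: the latest signature is 10 days after the earliest; the limit is 60 days. Within the window.

Not effective — insufficient signatures.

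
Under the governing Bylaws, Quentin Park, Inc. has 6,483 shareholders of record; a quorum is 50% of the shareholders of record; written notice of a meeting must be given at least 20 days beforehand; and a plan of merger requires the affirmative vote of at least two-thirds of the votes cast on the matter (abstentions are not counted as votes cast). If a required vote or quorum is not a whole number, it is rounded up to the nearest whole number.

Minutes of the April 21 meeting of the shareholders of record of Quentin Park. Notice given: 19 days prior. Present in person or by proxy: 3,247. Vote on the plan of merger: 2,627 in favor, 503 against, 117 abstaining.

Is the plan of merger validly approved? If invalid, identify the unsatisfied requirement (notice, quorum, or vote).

Invalid — notice requirement not satisfied.

Notice: 19 days given; 20 required. Not satisfied.
Quorum: 50% of 6,483 = 3,241.50, rounded up to 3,242; 3,247 present. Satisfied.
Vote: requires two-thirds of the votes cast (3,247 − 117 abstaining = 3,130); 2/3 of 3130 = 2086.67, rounded up to 2087, so 2,087 needed; 2,627 in favor. Satisfied.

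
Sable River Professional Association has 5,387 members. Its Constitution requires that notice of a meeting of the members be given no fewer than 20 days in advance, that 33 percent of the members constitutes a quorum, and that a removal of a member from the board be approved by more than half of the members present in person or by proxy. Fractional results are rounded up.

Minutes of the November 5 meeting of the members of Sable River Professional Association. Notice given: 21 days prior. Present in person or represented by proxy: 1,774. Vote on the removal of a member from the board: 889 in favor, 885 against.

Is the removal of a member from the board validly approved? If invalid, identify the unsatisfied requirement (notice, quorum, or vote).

Invalid — quorum requirement not satisfied.

Notice: 21 days given; 20 required. Satisfied.
Quorum: 33% of 5,387 = 1,777.71, rounded up to 1,778; 1,774 present. Not satisfied.
Vote: requires a majority of those present (1,774); a majority of 1774 is 888, so 888 needed; 889 in favor. Satisfied.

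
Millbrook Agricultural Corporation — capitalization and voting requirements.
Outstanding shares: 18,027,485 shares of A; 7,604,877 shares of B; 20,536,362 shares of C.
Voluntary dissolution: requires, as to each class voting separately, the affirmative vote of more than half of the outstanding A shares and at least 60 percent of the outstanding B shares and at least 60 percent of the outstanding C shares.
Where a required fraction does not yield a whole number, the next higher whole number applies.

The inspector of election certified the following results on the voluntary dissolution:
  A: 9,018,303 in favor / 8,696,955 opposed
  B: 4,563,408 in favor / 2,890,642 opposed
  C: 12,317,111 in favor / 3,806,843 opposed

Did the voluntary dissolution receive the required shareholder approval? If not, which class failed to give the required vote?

Not approved — the C shares did not give the required vote.

A: a majority of 18027485 is 9013743; 9,013,743 required, 9,018,303 in favor — approved.
B: 3/5 of 7604877 = 4562926.20, rounded up to 4562927; 4,562,927 required, 4,563,408 in favor — approved.
C: 3/5 of 20536362 = 12321817.20, rounded up to 12321818; 12,321,818 required, 12,317,111 in favor — not approved.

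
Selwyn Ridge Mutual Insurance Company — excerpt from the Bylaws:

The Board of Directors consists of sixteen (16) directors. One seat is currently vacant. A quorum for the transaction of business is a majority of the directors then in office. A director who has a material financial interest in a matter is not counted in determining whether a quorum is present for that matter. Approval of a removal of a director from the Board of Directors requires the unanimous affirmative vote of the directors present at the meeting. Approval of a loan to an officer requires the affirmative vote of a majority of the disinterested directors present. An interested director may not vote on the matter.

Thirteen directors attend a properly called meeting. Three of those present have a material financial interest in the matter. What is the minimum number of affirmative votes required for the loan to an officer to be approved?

The loan to an officer requires a majority of the disinterested directors present (13 − 3 = 10).
A majority of 10 is 6.

6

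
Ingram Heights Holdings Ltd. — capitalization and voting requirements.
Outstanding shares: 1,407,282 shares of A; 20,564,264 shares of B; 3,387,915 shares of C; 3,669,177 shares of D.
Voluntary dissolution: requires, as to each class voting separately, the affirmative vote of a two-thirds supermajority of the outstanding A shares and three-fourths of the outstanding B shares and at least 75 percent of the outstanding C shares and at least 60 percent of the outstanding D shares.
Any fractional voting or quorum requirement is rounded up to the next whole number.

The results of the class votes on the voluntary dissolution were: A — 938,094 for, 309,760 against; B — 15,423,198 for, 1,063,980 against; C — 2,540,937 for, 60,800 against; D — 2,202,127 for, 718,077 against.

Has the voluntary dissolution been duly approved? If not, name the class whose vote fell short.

Not approved — the A shares did not give the required vote.

A: 2/3 of 1407282 = 938188; 938,188 required, 938,094 in favor — not approved.
B: 3/4 of 20564264 = 15423198; 15,423,198 required, 15,423,198 in favor — approved.
C: 3/4 of 3387915 = 2540936.25, rounded up to 2540937; 2,540,937 required, 2,540,937 in favor — approved.
D: 3/5 of 3669177 = 2201506.20, rounded up to 2201507; 2,201,507 required, 2,202,127 in favor — approved.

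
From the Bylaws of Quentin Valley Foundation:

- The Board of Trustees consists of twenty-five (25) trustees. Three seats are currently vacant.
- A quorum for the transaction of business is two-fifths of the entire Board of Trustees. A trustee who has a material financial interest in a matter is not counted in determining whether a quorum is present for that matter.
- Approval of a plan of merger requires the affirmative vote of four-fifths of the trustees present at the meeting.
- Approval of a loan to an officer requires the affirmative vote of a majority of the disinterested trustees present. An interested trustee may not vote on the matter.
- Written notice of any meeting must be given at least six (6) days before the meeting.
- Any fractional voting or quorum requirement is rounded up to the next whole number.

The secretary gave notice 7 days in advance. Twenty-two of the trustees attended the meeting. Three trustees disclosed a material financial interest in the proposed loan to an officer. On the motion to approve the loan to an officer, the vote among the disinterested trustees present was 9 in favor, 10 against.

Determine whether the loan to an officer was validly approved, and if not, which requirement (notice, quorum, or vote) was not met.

Invalid — vote requirement not satisfied.

Notice: 7 days given; 6 required (7 ≥ 6). Satisfied.
Quorum: 22 present, but the 3 interested trustees do not count, leaving 19. Quorum is 10. Satisfied.
Vote: the loan to an officer requires a majority of the disinterested trustees present (22 − 3 = 19). A majority of 19 is 10, so 10 affirmative votes are needed; 9 voted in favor. Not satisfied.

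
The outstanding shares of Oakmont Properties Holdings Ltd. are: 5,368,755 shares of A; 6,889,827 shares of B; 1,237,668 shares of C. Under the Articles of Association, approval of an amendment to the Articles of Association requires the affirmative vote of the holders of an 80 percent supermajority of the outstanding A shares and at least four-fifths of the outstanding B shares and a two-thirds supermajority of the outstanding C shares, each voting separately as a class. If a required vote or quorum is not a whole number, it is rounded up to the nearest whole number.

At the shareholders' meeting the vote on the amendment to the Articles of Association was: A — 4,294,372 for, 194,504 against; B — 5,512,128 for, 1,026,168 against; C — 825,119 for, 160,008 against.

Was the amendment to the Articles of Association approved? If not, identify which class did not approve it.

A: 4/5 of 5368755 = 4295004; 4,295,004 required, 4,294,372 in favor — not approved.
B: 4/5 of 6889827 = 5511861.60, rounded up to 5511862; 5,511,862 required, 5,512,128 in favor — approved.
C: 2/3 of 1237668 = 825112; 825,112 required, 825,119 in favor — approved.

Not approved — the A shares did not give the required vote.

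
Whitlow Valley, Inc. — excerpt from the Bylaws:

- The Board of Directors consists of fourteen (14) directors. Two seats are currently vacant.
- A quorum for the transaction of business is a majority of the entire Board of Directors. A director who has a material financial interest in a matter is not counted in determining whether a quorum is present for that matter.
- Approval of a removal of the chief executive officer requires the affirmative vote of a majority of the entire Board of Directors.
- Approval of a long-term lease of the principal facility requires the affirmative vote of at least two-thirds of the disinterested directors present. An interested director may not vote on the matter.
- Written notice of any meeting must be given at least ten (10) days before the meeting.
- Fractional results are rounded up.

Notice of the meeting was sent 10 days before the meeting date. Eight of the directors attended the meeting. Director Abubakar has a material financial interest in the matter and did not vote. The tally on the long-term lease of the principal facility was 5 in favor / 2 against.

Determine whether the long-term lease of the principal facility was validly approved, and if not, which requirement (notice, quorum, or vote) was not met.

Invalid — quorum requirement not satisfied.

Notice: 10 days given; 10 required (10 ≥ 10). Satisfied.
Quorum: 8 present, but the 1 interested director does not count, leaving 7. Quorum is 8. Not satisfied.
Vote: the long-term lease of the principal facility requires two-thirds of the disinterested directors present (8 − 1 = 7). 2/3 of 7 = 4.67, rounded up to 5, so 5 affirmative votes are needed; 5 voted in favor. Satisfied. (Moot — without a quorum no business can be validly transacted.)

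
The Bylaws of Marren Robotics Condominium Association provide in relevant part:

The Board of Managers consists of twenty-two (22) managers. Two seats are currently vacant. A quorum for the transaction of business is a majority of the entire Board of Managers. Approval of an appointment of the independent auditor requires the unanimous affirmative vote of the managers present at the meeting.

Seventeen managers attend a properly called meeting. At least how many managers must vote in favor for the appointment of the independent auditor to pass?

17

The appointment of the independent auditor requires the unanimous vote of the managers present (17).
Unanimous means all 17.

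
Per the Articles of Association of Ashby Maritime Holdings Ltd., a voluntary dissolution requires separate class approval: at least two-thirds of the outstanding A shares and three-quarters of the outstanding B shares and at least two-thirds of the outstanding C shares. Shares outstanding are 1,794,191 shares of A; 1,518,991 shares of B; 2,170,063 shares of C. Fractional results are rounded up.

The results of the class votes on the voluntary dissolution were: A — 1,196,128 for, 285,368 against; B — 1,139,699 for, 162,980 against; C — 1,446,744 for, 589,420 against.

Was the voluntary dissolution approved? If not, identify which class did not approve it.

Approved — every class gave the required vote.

A: 2/3 of 1794191 = 1196127.33, rounded up to 1196128; 1,196,128 required, 1,196,128 in favor — approved.
B: 3/4 of 1518991 = 1139243.25, rounded up to 1139244; 1,139,244 required, 1,139,699 in favor — approved.
C: 2/3 of 2170063 = 1446708.67, rounded up to 1446709; 1,446,709 required, 1,446,744 in favor — approved.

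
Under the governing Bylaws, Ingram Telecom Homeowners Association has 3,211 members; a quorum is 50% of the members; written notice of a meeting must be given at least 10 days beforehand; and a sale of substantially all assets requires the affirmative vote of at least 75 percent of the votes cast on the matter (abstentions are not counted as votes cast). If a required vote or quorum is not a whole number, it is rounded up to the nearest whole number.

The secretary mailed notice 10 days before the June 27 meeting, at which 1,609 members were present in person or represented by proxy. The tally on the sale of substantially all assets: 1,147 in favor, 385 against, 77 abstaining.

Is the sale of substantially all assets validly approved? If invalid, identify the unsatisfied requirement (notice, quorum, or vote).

Invalid — vote requirement not satisfied.

Notice: 10 days given; 10 required. Satisfied.
Quorum: 50% of 3,211 = 1,605.50, rounded up to 1,606; 1,609 present. Satisfied.
Vote: requires three-fourths of the votes cast (1,609 − 77 abstaining = 1,532); 3/4 of 1532 = 1149, so 1,149 needed; 1,147 in favor. Not satisfied.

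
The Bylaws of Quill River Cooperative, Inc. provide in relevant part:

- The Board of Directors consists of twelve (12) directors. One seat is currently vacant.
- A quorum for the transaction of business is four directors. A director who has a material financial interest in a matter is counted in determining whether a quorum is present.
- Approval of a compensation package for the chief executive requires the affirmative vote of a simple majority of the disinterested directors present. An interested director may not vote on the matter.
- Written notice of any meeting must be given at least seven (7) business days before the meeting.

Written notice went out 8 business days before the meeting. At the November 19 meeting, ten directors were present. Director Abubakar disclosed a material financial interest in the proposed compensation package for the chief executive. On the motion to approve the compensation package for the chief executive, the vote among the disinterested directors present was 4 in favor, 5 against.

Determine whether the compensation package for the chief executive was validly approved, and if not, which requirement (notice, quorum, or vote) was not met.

Notice: 8 business days given; 7 required (8 ≥ 7). Satisfied.
Quorum: 10 present (interested directors count toward quorum); quorum is 4. Satisfied.
Vote: the compensation package for the chief executive requires a majority of the disinterested directors present (10 − 1 = 9). A majority of 9 is 5, so 5 affirmative votes are needed; 4 voted in favor. Not satisfied.

Invalid — vote requirement not satisfied.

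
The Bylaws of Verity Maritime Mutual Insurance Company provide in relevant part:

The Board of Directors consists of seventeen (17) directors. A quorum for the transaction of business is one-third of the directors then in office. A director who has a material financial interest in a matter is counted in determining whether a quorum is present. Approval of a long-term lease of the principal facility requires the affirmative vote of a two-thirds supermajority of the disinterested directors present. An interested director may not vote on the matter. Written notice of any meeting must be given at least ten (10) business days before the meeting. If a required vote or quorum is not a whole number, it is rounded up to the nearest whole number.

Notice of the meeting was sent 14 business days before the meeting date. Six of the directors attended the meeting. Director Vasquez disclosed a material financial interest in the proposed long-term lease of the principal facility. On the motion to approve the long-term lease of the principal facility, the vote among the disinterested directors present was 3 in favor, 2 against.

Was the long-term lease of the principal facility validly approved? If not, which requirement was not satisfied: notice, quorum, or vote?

Notice: 14 business days given; 10 required (14 ≥ 10). Satisfied.
Quorum: 6 present (interested directors count toward quorum); quorum is 6. Satisfied.
Vote: the long-term lease of the principal facility requires two-thirds of the disinterested directors present (6 − 1 = 5). 2/3 of 5 = 3.33, rounded up to 4, so 4 affirmative votes are needed; 3 voted in favor. Not satisfied.

Invalid — vote requirement not satisfied.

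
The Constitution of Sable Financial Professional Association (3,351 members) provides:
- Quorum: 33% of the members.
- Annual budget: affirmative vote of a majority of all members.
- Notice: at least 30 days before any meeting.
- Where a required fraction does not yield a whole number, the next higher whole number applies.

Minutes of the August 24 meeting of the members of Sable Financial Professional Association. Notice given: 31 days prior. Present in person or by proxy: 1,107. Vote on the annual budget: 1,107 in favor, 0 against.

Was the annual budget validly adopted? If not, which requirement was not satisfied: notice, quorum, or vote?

Notice: 31 days given; 30 required. Satisfied.
Quorum: 33% of 3,351 = 1,105.83, rounded up to 1,106; 1,107 present. Satisfied.
Vote: requires a majority of all members (3,351); a majority of 3351 is 1676, so 1,676 needed; 1,107 in favor. Not satisfied.

Invalid — vote requirement not satisfied.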